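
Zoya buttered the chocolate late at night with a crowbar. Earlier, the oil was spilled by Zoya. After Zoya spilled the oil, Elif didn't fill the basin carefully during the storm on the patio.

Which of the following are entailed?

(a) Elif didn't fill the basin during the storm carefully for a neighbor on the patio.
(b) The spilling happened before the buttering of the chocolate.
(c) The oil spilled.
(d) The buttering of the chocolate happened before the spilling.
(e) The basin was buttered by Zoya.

(a), (b), (c)

(a) Entailed — under negation, adding a further restriction is entailed: if no such filling event occurred, none occurred for a neighbor either.
(b) Entailed — the narrative places the spilling before the buttering.
(c) Entailed — 'Zoya spilled the oil' is causative; it entails the inchoative 'the oil spilled'.
(d) Not entailed — the narrative places the spilling before the buttering, not after.
(e) Not entailed — Zoya buttered the chocolate, not the basin; the basin belongs to the filling event.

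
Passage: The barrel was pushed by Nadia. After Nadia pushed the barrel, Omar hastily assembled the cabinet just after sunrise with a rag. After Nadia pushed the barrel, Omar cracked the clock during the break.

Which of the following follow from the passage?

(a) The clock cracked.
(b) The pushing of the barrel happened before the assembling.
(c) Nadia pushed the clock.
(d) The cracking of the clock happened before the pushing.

(a) Entailed — 'Omar cracked the clock' is causative; it entails the inchoative 'the clock cracked'.
(b) Entailed — the narrative places the pushing before the assembling.
(c) Not entailed — Nadia pushed the barrel, not the clock; the clock belongs to the cracking event.
(d) Not entailed — the narrative places the pushing before the cracking, not after.

(a), (b)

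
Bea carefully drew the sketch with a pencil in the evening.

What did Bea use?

a pencil

'with a pencil' marks the instrument of the drawing event.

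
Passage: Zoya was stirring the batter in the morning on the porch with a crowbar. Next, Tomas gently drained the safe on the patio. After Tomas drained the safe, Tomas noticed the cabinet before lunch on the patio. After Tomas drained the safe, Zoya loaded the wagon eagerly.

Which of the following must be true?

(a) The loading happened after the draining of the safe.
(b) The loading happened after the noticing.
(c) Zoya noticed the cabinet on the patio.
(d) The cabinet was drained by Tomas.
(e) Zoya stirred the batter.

(a), (e)

(a) Entailed — the narrative places the draining before the loading.
(b) Not entailed — the narrative doesn't order the noticing relative to the loading.
(c) Not entailed — the passage has Tomas noticing the cabinet, not Zoya.
(d) Not entailed — Tomas drained the safe, not the cabinet; the cabinet belongs to the noticing event.
(e) Entailed — 'stir' is an activity; 'was stirring' entails that some stirring happened, so 'stirred' holds.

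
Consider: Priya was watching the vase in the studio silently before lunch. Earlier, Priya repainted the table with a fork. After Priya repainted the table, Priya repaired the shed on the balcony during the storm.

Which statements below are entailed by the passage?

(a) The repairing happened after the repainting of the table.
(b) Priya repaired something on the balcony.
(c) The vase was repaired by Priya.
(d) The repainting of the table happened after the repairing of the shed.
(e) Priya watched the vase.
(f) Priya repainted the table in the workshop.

(a) Entailed — the narrative places the repainting before the repairing.
(b) Entailed — the original entails any weakening of itself; this just drops 'during the storm' and generalizes the patient.
(c) Not entailed — Priya repaired the shed, not the vase; the vase belongs to the watching event.
(d) Not entailed — the narrative places the repainting before the repairing, not after.
(e) Entailed — 'watch' is an activity; 'was watching' entails that some watching happened, so 'watched' holds.
(f) Not entailed — 'in the workshop' adds information not in the original event.

(a), (b), (e)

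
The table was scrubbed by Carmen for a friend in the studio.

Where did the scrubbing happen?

'in the studio' marks the location of the scrubbing event.

in the studio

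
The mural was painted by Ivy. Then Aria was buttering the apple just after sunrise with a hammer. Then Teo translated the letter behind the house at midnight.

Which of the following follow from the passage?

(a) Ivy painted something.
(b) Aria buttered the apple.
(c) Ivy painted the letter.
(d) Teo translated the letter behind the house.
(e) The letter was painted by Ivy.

(a), (d)

(a) Entailed — generalizing the patient leaves a sub-description the original still satisfies.
(b) Not entailed — 'was buttering' is progressive on an accomplishment; it does not entail the completed 'buttered'.
(c) Not entailed — Ivy painted the mural, not the letter; the letter belongs to the translating event.
(d) Entailed — this follows by dropping conjuncts from the translating event's description.
(e) Not entailed — Ivy painted the mural, not the letter; the letter belongs to the translating event.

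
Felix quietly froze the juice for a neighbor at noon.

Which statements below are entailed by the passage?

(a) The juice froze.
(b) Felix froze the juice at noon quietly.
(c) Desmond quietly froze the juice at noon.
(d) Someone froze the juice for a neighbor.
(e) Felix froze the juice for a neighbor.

(a) Entailed — 'Felix froze the juice' is causative; it entails the inchoative 'the juice froze'.
(b) Entailed — every conjunct here is already in the original freezing event.
(c) Not entailed — the passage has Felix freezing the juice, not Desmond.
(d) Entailed — the original entails any weakening of itself; this just drops 'quietly', 'at noon' and generalizes the agent.
(e) Entailed — the original entails any weakening of itself; this just drops 'quietly', 'at noon'.

(a), (b), (d), (e)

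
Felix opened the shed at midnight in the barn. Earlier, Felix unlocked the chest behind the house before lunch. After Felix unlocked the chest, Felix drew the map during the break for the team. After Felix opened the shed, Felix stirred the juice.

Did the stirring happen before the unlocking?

no

The narrative orders the unlocking before the stirring.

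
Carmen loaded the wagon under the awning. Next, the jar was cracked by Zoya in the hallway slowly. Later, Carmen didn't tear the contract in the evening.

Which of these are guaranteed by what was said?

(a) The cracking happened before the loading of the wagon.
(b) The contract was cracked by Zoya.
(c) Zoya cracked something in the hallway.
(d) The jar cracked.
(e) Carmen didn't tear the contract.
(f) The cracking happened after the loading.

(c), (d), (f)

(a) Not entailed — the narrative places the loading before the cracking, not after.
(b) Not entailed — Zoya cracked the jar, not the contract; the contract belongs to the tearing event.
(c) Entailed — dropping 'slowly' and generalizing the patient leaves a sub-description the original still satisfies.
(d) Entailed — 'Zoya cracked the jar' is causative; it entails the inchoative 'the jar cracked'.
(e) Not entailed — dropping 'in the evening' under negation is not valid — the original leaves open that Carmen tore the contract some other way.
(f) Entailed — the narrative places the loading before the cracking.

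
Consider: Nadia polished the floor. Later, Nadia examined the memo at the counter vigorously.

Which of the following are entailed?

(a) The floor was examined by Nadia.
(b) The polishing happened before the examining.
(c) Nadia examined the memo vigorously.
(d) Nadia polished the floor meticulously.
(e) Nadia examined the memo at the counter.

(a) Not entailed — Nadia examined the memo, not the floor; the floor belongs to the polishing event.
(b) Entailed — the narrative places the polishing before the examining.
(c) Entailed — the original entails any weakening of itself; this just drops 'at the counter'.
(d) Not entailed — 'meticulously' adds information not in the original event.
(e) Entailed — dropping 'vigorously' leaves a sub-description the original still satisfies.

(b), (c), (e)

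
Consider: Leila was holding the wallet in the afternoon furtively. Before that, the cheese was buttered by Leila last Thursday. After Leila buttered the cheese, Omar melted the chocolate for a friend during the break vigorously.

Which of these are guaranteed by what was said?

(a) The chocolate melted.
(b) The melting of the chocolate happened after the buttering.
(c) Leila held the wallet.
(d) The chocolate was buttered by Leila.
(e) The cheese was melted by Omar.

(a) Entailed — 'Omar melted the chocolate' is causative; it entails the inchoative 'the chocolate melted'.
(b) Entailed — the narrative places the buttering before the melting.
(c) Entailed — 'hold' is an activity; 'was holding' entails that some holding happened, so 'held' holds.
(d) Not entailed — Leila buttered the cheese, not the chocolate; the chocolate belongs to the melting event.
(e) Not entailed — Omar melted the chocolate, not the cheese; the cheese belongs to the buttering event.

(a), (b), (c)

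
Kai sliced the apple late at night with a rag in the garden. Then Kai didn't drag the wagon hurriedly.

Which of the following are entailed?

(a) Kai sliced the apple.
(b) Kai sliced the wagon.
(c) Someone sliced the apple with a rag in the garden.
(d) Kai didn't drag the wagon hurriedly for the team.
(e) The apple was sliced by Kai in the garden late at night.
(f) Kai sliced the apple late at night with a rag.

(a), (c), (d), (e), (f)

(a) Entailed — dropping 'with a rag', 'in the garden', 'late at night' leaves a sub-description the original still satisfies.
(b) Not entailed — Kai sliced the apple, not the wagon; the wagon belongs to the dragging event.
(c) Entailed — this follows by dropping conjuncts from the slicing event's description.
(d) Entailed — under negation, adding a further restriction is entailed: if no such dragging event occurred, none occurred for the team either.
(e) Entailed — every conjunct here is already in the original slicing event.
(f) Entailed — this follows by dropping conjuncts from the slicing event's description.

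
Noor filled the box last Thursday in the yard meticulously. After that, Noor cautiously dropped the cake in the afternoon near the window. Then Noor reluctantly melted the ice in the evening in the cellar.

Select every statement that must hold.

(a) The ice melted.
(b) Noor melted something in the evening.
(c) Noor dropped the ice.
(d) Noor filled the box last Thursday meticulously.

(a) Entailed — 'Noor melted the ice' is causative; it entails the inchoative 'the ice melted'.
(b) Entailed — dropping 'reluctantly', 'in the cellar' and generalizing the patient leaves a sub-description the original still satisfies.
(c) Not entailed — Noor dropped the cake, not the ice; the ice belongs to the melting event.
(d) Entailed — this follows by dropping conjuncts from the filling event's description.

(a), (b), (d)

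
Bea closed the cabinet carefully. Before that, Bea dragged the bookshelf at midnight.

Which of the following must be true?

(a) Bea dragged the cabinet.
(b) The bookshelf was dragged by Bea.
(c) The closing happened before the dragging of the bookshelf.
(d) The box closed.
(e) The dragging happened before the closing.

(b), (e)

(a) Not entailed — Bea dragged the bookshelf, not the cabinet; the cabinet belongs to the closing event.
(b) Entailed — the original entails any weakening of itself; this just drops 'at midnight'.
(c) Not entailed — the narrative places the dragging before the closing, not after.
(d) Not entailed — the cabinet is what closed, not the box.
(e) Entailed — the narrative places the dragging before the closing.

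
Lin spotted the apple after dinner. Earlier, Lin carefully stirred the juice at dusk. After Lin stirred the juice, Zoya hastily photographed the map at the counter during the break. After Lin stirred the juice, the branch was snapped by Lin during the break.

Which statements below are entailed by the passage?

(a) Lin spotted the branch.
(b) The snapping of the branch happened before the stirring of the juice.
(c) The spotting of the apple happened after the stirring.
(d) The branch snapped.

(c), (d)

(a) Not entailed — Lin spotted the apple, not the branch; the branch belongs to the snapping event.
(b) Not entailed — the narrative places the stirring before the snapping, not after.
(c) Entailed — the narrative places the stirring before the spotting.
(d) Entailed — 'Lin snapped the branch' is causative; it entails the inchoative 'the branch snapped'.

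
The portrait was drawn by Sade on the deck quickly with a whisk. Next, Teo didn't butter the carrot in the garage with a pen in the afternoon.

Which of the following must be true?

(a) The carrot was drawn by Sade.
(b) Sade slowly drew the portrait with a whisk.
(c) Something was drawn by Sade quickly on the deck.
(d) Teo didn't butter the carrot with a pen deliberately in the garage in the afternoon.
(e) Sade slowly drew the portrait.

(c), (d)

(a) Not entailed — Sade drew the portrait, not the carrot; the carrot belongs to the buttering event.
(b) Not entailed — 'slowly' adds a manner not in (and inconsistent with) the original.
(c) Entailed — the original entails any weakening of itself; this just drops 'with a whisk' and generalizes the patient.
(d) Entailed — under negation, adding a further restriction is entailed: if no such buttering event occurred, none occurred deliberately either.
(e) Not entailed — 'slowly' adds a manner not in (and inconsistent with) the original.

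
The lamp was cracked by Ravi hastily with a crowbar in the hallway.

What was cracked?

the lamp

'the lamp' marks the patient of the cracking event.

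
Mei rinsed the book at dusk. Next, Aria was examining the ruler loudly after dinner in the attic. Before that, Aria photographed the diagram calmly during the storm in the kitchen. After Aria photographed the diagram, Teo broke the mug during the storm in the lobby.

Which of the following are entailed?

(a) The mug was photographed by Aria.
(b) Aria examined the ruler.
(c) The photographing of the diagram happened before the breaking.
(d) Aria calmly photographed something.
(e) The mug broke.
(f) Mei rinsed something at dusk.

(b), (c), (d), (e), (f)

(a) Not entailed — Aria photographed the diagram, not the mug; the mug belongs to the breaking event.
(b) Entailed — 'examine' is an activity; 'was examining' entails that some examining happened, so 'examined' holds.
(c) Entailed — the narrative places the photographing before the breaking.
(d) Entailed — the original entails any weakening of itself; this just drops 'in the kitchen', 'during the storm' and generalizes the patient.
(e) Entailed — 'Teo broke the mug' is causative; it entails the inchoative 'the mug broke'.
(f) Entailed — generalizing the patient leaves a sub-description the original still satisfies.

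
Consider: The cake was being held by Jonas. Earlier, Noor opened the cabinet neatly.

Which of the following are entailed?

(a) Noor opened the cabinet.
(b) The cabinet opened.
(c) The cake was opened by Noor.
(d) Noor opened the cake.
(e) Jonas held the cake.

(a), (b), (e)

(a) Entailed — this follows by dropping conjuncts from the opening event's description.
(b) Entailed — 'Noor opened the cabinet' is causative; it entails the inchoative 'the cabinet opened'.
(c) Not entailed — Noor opened the cabinet, not the cake; the cake belongs to the holding event.
(d) Not entailed — Noor opened the cabinet, not the cake; the cake belongs to the holding event.
(e) Entailed — 'hold' is an activity; 'was holding' entails that some holding happened, so 'held' holds.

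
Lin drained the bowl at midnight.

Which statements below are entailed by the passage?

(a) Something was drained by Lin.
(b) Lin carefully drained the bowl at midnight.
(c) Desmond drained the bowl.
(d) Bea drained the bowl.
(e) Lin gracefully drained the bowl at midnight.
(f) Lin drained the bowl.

(a) Entailed — the original entails any weakening of itself; this just drops 'at midnight' and generalizes the patient.
(b) Not entailed — 'carefully' adds information not in the original event.
(c) Not entailed — the passage has Lin draining the bowl, not Desmond.
(d) Not entailed — the passage has Lin draining the bowl, not Bea.
(e) Not entailed — 'gracefully' adds information not in the original event.
(f) Entailed — the original entails any weakening of itself; this just drops 'at midnight'.

(a), (f)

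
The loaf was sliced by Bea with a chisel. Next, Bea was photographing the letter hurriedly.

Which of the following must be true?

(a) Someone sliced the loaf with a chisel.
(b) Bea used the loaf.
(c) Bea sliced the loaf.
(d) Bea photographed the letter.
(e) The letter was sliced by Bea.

(a) Entailed — generalizing the agent leaves a sub-description the original still satisfies.
(b) Not entailed — the loaf is the patient, not an instrument — Bea used a chisel.
(c) Entailed — dropping 'with a chisel' leaves a sub-description the original still satisfies.
(d) Not entailed — 'was photographing' is progressive on an accomplishment; it does not entail the completed 'photographed'.
(e) Not entailed — Bea sliced the loaf, not the letter; the letter belongs to the photographing event.

(a), (c)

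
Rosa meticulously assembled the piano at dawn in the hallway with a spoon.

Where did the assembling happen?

in the hallway

'in the hallway' marks the location of the assembling event.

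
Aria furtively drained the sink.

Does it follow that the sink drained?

'Aria drained the sink' is the causative; it entails the inchoative 'the sink drained'.

yes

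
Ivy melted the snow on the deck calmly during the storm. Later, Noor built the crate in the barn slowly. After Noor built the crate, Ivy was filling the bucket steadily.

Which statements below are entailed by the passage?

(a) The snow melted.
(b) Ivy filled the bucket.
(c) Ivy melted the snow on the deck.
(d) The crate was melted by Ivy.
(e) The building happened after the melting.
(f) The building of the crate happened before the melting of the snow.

(a) Entailed — 'Ivy melted the snow' is causative; it entails the inchoative 'the snow melted'.
(b) Not entailed — 'was filling' is progressive on an accomplishment; it does not entail the completed 'filled'.
(c) Entailed — dropping 'calmly', 'during the storm' leaves a sub-description the original still satisfies.
(d) Not entailed — Ivy melted the snow, not the crate; the crate belongs to the building event.
(e) Entailed — the narrative places the melting before the building.
(f) Not entailed — the narrative places the melting before the building, not after.

(a), (c), (e)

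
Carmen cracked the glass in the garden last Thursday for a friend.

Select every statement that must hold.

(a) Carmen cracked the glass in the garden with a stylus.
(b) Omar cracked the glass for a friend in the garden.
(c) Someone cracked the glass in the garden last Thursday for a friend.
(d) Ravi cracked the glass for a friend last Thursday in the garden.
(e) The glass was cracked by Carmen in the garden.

(c), (e)

(a) Not entailed — 'with a stylus' adds information not in the original event.
(b) Not entailed — the passage has Carmen cracking the glass, not Omar.
(c) Entailed — this follows by dropping conjuncts from the cracking event's description.
(d) Not entailed — the passage has Carmen cracking the glass, not Ravi.
(e) Entailed — dropping 'last Thursday', 'for a friend' leaves a sub-description the original still satisfies.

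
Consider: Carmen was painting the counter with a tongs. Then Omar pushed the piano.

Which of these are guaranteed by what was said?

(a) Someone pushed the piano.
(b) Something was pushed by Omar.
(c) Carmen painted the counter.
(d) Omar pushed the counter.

(a), (b)

(a) Entailed — generalizing the agent leaves a sub-description the original still satisfies.
(b) Entailed — the original entails any weakening of itself; this just generalizes the patient.
(c) Not entailed — 'was painting' is progressive on an accomplishment; it does not entail the completed 'painted'.
(d) Not entailed — Omar pushed the piano, not the counter; the counter belongs to the painting event.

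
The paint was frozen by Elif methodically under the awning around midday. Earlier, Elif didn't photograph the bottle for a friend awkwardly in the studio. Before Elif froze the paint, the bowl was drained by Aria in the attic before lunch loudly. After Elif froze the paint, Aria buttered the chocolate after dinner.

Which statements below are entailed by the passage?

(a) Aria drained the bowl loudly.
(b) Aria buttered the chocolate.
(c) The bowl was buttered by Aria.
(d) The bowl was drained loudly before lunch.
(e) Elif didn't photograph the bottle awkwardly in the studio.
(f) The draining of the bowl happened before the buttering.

(a) Entailed — the original entails any weakening of itself; this just drops 'in the attic', 'before lunch'.
(b) Entailed — every conjunct here is already in the original buttering event.
(c) Not entailed — Aria buttered the chocolate, not the bowl; the bowl belongs to the draining event.
(d) Entailed — the original entails any weakening of itself; this just drops 'in the attic' and generalizes the agent.
(e) Not entailed — dropping 'for a friend' under negation is not valid — the original leaves open that Elif photographed the bottle some other way.
(f) Entailed — the narrative places the draining before the buttering.

(a), (b), (d), (f)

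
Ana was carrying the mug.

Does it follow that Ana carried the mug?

'carry' is atelic; if Ana was carrying the mug, then Ana carried the mug (for some time).

yes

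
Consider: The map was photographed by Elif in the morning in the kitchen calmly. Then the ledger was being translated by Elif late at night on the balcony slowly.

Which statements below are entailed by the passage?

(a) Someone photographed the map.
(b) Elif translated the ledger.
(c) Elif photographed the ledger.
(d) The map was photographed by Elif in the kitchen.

(a), (d)

(a) Entailed — every conjunct here is already in the original photographing event.
(b) Not entailed — 'was translating' is progressive on an accomplishment; it does not entail the completed 'translated'.
(c) Not entailed — Elif photographed the map, not the ledger; the ledger belongs to the translating event.
(d) Entailed — dropping 'in the morning', 'calmly' leaves a sub-description the original still satisfies.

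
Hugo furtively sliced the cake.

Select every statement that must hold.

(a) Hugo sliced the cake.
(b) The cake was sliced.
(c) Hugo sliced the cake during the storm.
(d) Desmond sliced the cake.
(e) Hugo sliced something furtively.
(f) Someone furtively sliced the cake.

(a), (b), (e), (f)

(a) Entailed — dropping 'furtively' leaves a sub-description the original still satisfies.
(b) Entailed — this follows by dropping conjuncts from the slicing event's description.
(c) Not entailed — 'during the storm' adds information not in the original event.
(d) Not entailed — the passage has Hugo slicing the cake, not Desmond.
(e) Entailed — the original entails any weakening of itself; this just generalizes the patient.
(f) Entailed — this follows by dropping conjuncts from the slicing event's description.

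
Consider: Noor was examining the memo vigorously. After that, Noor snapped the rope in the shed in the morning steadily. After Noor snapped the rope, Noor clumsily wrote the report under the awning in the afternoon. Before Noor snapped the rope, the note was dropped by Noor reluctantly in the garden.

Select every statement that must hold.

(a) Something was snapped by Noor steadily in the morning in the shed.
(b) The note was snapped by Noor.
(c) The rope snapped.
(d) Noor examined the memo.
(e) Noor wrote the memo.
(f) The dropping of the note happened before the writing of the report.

(a) Entailed — every conjunct here is already in the original snapping event.
(b) Not entailed — Noor snapped the rope, not the note; the note belongs to the dropping event.
(c) Entailed — 'Noor snapped the rope' is causative; it entails the inchoative 'the rope snapped'.
(d) Entailed — 'examine' is an activity; 'was examining' entails that some examining happened, so 'examined' holds.
(e) Not entailed — Noor wrote the report, not the memo; the memo belongs to the examining event.
(f) Entailed — the narrative places the dropping before the writing.

(a), (c), (d), (f)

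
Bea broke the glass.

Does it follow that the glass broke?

yes

'Bea broke the glass' is the causative; it entails the inchoative 'the glass broke'.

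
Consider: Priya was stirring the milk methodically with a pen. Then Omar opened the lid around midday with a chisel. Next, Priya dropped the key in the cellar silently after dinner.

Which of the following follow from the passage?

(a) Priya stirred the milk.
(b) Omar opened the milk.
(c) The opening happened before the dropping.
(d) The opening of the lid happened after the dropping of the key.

(a), (c)

(a) Entailed — 'stir' is an activity; 'was stirring' entails that some stirring happened, so 'stirred' holds.
(b) Not entailed — Omar opened the lid, not the milk; the milk belongs to the stirring event.
(c) Entailed — the narrative places the opening before the dropping.
(d) Not entailed — the narrative places the opening before the dropping, not after.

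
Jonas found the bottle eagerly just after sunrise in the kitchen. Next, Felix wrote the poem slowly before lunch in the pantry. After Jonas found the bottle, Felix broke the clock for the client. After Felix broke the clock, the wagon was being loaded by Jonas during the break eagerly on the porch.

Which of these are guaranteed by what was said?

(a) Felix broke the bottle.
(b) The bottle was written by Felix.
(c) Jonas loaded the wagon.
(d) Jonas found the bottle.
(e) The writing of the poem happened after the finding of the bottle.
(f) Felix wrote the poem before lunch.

(a) Not entailed — Felix broke the clock, not the bottle; the bottle belongs to the finding event.
(b) Not entailed — Felix wrote the poem, not the bottle; the bottle belongs to the finding event.
(c) Not entailed — 'was loading' is progressive on an accomplishment; it does not entail the completed 'loaded'.
(d) Entailed — this follows by dropping conjuncts from the finding event's description.
(e) Entailed — the narrative places the finding before the writing.
(f) Entailed — this follows by dropping conjuncts from the writing event's description.

(d), (e), (f)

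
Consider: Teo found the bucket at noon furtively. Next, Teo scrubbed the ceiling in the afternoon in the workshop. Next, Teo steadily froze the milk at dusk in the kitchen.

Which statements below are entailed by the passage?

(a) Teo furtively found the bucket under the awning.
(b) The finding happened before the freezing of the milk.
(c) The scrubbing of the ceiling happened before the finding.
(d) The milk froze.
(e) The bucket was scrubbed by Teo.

(a) Not entailed — 'under the awning' adds information not in the original event.
(b) Entailed — the narrative places the finding before the freezing.
(c) Not entailed — the narrative places the finding before the scrubbing, not after.
(d) Entailed — 'Teo froze the milk' is causative; it entails the inchoative 'the milk froze'.
(e) Not entailed — Teo scrubbed the ceiling, not the bucket; the bucket belongs to the finding event.

(b), (d)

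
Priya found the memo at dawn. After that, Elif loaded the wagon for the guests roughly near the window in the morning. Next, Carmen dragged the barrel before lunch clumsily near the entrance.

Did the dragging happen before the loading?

no

The narrative orders the loading before the dragging.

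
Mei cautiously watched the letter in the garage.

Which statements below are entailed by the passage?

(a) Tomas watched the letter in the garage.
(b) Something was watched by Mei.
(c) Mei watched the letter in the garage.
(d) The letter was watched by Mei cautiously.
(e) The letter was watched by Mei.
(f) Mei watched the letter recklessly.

(a) Not entailed — the passage has Mei watching the letter, not Tomas.
(b) Entailed — dropping 'in the garage', 'cautiously' and generalizing the patient leaves a sub-description the original still satisfies.
(c) Entailed — every conjunct here is already in the original watching event.
(d) Entailed — the original entails any weakening of itself; this just drops 'in the garage'.
(e) Entailed — every conjunct here is already in the original watching event.
(f) Not entailed — 'recklessly' adds a manner not in (and inconsistent with) the original.

(b), (c), (d), (e)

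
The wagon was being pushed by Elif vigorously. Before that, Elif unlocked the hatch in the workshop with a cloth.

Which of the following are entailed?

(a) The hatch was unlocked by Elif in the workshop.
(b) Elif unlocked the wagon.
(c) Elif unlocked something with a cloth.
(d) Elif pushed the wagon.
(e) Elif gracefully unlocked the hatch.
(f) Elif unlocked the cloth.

(a), (c), (d)

(a) Entailed — every conjunct here is already in the original unlocking event.
(b) Not entailed — Elif unlocked the hatch, not the wagon; the wagon belongs to the pushing event.
(c) Entailed — the original entails any weakening of itself; this just drops 'in the workshop' and generalizes the patient.
(d) Entailed — 'push' is an activity; 'was pushing' entails that some pushing happened, so 'pushed' holds.
(e) Not entailed — 'gracefully' adds information not in the original event.
(f) Not entailed — the cloth is the instrument, not what was unlocked.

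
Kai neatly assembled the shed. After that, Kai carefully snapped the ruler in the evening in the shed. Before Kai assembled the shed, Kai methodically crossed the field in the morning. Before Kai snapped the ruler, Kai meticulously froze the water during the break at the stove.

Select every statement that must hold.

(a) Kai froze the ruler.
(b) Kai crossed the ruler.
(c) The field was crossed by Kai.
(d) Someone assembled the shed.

(c), (d)

(a) Not entailed — Kai froze the water, not the ruler; the ruler belongs to the snapping event.
(b) Not entailed — Kai crossed the field, not the ruler; the ruler belongs to the snapping event.
(c) Entailed — this follows by dropping conjuncts from the crossing event's description.
(d) Entailed — dropping 'neatly' and generalizing the agent leaves a sub-description the original still satisfies.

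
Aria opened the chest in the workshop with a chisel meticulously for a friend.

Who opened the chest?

'Aria' marks the agent of the opening event.

Aria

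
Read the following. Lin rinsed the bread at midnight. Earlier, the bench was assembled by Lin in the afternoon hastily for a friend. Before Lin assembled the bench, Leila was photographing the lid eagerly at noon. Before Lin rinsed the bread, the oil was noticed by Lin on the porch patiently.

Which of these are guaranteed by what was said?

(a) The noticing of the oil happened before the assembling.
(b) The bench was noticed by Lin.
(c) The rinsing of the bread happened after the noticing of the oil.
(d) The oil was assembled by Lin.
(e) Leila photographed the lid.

(a) Not entailed — the narrative doesn't order the noticing relative to the assembling.
(b) Not entailed — Lin noticed the oil, not the bench; the bench belongs to the assembling event.
(c) Entailed — the narrative places the noticing before the rinsing.
(d) Not entailed — Lin assembled the bench, not the oil; the oil belongs to the noticing event.
(e) Not entailed — 'was photographing' is progressive on an accomplishment; it does not entail the completed 'photographed'.

(c)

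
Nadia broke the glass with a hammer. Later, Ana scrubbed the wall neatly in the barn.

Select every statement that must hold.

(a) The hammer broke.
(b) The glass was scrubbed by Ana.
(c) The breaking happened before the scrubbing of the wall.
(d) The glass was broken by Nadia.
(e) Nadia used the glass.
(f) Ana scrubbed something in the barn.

(c), (d), (f)

(a) Not entailed — the glass is what broke, not the hammer.
(b) Not entailed — Ana scrubbed the wall, not the glass; the glass belongs to the breaking event.
(c) Entailed — the narrative places the breaking before the scrubbing.
(d) Entailed — the original entails any weakening of itself; this just drops 'with a hammer'.
(e) Not entailed — the glass is the patient, not an instrument — Nadia used a hammer.
(f) Entailed — dropping 'neatly' and generalizing the patient leaves a sub-description the original still satisfies.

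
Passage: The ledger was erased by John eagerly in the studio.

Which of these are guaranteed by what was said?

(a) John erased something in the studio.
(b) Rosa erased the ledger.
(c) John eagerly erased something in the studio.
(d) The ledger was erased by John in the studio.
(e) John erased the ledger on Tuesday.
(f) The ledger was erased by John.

(a), (c), (d), (f)

(a) Entailed — this follows by dropping conjuncts from the erasing event's description.
(b) Not entailed — the passage has John erasing the ledger, not Rosa.
(c) Entailed — generalizing the patient leaves a sub-description the original still satisfies.
(d) Entailed — dropping 'eagerly' leaves a sub-description the original still satisfies.
(e) Not entailed — 'on Tuesday' adds information not in the original event.
(f) Entailed — this follows by dropping conjuncts from the erasing event's description.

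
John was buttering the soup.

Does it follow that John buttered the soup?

'was buttering' is progressive; for an accomplishment like 'butter the soup', it doesn't entail completion.

no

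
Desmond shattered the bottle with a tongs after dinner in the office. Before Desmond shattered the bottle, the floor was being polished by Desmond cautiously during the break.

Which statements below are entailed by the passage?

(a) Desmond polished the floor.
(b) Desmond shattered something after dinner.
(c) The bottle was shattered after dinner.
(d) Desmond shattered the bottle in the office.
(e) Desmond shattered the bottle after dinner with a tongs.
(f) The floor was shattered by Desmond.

(a) Entailed — 'polish' is an activity; 'was polishing' entails that some polishing happened, so 'polished' holds.
(b) Entailed — this follows by dropping conjuncts from the shattering event's description.
(c) Entailed — the original entails any weakening of itself; this just drops 'with a tongs', 'in the office' and generalizes the agent.
(d) Entailed — this follows by dropping conjuncts from the shattering event's description.
(e) Entailed — every conjunct here is already in the original shattering event.
(f) Not entailed — Desmond shattered the bottle, not the floor; the floor belongs to the polishing event.

(a), (b), (c), (d), (e)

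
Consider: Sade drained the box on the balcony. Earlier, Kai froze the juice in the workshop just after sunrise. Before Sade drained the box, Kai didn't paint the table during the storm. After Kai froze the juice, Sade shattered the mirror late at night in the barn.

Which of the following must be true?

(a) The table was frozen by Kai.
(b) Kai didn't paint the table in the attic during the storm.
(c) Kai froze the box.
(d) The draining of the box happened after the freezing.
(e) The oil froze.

(b), (d)

(a) Not entailed — Kai froze the juice, not the table; the table belongs to the painting event.
(b) Entailed — under negation, adding a further restriction is entailed: if no such painting event occurred, none occurred in the attic either.
(c) Not entailed — Kai froze the juice, not the box; the box belongs to the draining event.
(d) Entailed — the narrative places the freezing before the draining.
(e) Not entailed — the juice is what froze, not the oil.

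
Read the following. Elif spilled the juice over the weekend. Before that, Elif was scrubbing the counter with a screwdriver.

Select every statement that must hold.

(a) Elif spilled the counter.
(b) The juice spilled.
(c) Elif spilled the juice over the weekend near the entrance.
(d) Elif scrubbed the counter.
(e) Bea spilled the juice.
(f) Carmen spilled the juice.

(a) Not entailed — Elif spilled the juice, not the counter; the counter belongs to the scrubbing event.
(b) Entailed — 'Elif spilled the juice' is causative; it entails the inchoative 'the juice spilled'.
(c) Not entailed — 'near the entrance' adds information not in the original event.
(d) Entailed — 'scrub' is an activity; 'was scrubbing' entails that some scrubbing happened, so 'scrubbed' holds.
(e) Not entailed — the passage has Elif spilling the juice, not Bea.
(f) Not entailed — the passage has Elif spilling the juice, not Carmen.

(b), (d)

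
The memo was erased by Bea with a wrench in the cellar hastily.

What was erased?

'the memo' marks the patient of the erasing event.

the memo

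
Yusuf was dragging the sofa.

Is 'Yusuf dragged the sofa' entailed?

yes

'drag' is atelic; if Yusuf was dragging the sofa, then Yusuf dragged the sofa (for some time).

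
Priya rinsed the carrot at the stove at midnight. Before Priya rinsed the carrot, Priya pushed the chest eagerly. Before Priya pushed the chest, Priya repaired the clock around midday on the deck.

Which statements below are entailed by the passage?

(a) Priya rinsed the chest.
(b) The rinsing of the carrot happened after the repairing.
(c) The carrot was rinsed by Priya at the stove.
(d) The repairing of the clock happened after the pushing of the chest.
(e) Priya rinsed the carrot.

(b), (c), (e)

(a) Not entailed — Priya rinsed the carrot, not the chest; the chest belongs to the pushing event.
(b) Entailed — the narrative places the repairing before the rinsing.
(c) Entailed — this follows by dropping conjuncts from the rinsing event's description.
(d) Not entailed — the narrative places the repairing before the pushing, not after.
(e) Entailed — this follows by dropping conjuncts from the rinsing event's description.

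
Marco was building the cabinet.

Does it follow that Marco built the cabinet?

no

'was building' is progressive; for an accomplishment like 'build the cabinet', it doesn't entail completion.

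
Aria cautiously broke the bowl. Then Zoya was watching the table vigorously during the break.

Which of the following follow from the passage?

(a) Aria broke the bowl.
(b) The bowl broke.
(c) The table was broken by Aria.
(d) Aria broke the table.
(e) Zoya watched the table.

(a) Entailed — the original entails any weakening of itself; this just drops 'cautiously'.
(b) Entailed — 'Aria broke the bowl' is causative; it entails the inchoative 'the bowl broke'.
(c) Not entailed — Aria broke the bowl, not the table; the table belongs to the watching event.
(d) Not entailed — Aria broke the bowl, not the table; the table belongs to the watching event.
(e) Entailed — 'watch' is an activity; 'was watching' entails that some watching happened, so 'watched' holds.

(a), (b), (e)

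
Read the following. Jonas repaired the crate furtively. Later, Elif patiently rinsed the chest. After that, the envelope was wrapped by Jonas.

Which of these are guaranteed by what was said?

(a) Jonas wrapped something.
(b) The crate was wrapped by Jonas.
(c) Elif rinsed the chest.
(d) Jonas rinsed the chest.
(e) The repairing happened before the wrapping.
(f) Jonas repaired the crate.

(a) Entailed — this follows by dropping conjuncts from the wrapping event's description.
(b) Not entailed — Jonas wrapped the envelope, not the crate; the crate belongs to the repairing event.
(c) Entailed — every conjunct here is already in the original rinsing event.
(d) Not entailed — the passage has Elif rinsing the chest, not Jonas.
(e) Entailed — the narrative places the repairing before the wrapping.
(f) Entailed — this follows by dropping conjuncts from the repairing event's description.

(a), (c), (e), (f)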